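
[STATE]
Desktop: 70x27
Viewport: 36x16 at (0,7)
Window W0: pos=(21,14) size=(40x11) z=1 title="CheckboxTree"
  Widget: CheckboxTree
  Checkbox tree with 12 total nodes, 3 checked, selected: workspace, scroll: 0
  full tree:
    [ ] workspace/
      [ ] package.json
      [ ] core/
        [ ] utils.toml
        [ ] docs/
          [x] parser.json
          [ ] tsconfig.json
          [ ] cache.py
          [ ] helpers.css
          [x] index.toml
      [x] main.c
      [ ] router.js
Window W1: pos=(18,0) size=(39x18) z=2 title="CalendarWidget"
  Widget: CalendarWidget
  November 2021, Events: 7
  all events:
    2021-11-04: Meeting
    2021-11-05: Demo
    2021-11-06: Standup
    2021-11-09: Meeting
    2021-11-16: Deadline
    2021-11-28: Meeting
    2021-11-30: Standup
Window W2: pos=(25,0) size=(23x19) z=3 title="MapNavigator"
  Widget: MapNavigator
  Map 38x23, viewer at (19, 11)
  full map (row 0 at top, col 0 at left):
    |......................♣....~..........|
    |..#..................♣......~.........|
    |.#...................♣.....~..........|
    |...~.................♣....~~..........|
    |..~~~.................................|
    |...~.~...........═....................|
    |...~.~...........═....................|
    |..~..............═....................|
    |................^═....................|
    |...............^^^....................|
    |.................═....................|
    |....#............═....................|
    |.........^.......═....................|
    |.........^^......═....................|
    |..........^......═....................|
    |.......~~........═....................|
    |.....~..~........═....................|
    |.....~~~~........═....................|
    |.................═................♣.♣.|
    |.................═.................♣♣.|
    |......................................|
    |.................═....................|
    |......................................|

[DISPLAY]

                  ┃15 16*┃.......^═.
                  ┃22 23 ┃......^^^.
                  ┃29 30*┃........═.
                  ┃      ┃........═.
                  ┃      ┃^.......═.
                  ┃      ┃^^......═.
                  ┃      ┃.^......═.
                  ┃      ┃........═.
                  ┃      ┃........═.
                  ┃      ┃........═.
                  ┗━━━━━━┃........═.
                     ┃   ┗━━━━━━━━━━
                     ┃   [-] core/  
                     ┃     [ ] utils
                     ┃     [-] docs/
                     ┃       [x] par


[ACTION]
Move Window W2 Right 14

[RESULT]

                  ┃15 16* 17 18 19 2
                  ┃22 23 24 25 26 27
                  ┃29 30*           
                  ┃                 
                  ┃                 
                  ┃                 
                  ┃                 
                  ┃                 
                  ┃                 
                  ┃                 
                  ┗━━━━━━━━━━━━━━━━━
                     ┃   [ ] package
                     ┃   [-] core/  
                     ┃     [ ] utils
                     ┃     [-] docs/
                     ┃       [x] par


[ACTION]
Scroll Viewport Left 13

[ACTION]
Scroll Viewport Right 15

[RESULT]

   ┃15 16* 17 18 19 20 2┃.......^═..
   ┃22 23 24 25 26 27 28┃......^^^..
   ┃29 30*              ┃........═..
   ┃                    ┃........═.@
   ┃                    ┃^.......═..
   ┃                    ┃^^......═..
   ┃                    ┃.^......═..
   ┃                    ┃........═..
   ┃                    ┃........═..
   ┃                    ┃........═..
   ┗━━━━━━━━━━━━━━━━━━━━┃........═..
      ┃   [ ] package.js┗━━━━━━━━━━━
      ┃   [-] core/                 
      ┃     [ ] utils.toml          
      ┃     [-] docs/               
      ┃       [x] parser.json       


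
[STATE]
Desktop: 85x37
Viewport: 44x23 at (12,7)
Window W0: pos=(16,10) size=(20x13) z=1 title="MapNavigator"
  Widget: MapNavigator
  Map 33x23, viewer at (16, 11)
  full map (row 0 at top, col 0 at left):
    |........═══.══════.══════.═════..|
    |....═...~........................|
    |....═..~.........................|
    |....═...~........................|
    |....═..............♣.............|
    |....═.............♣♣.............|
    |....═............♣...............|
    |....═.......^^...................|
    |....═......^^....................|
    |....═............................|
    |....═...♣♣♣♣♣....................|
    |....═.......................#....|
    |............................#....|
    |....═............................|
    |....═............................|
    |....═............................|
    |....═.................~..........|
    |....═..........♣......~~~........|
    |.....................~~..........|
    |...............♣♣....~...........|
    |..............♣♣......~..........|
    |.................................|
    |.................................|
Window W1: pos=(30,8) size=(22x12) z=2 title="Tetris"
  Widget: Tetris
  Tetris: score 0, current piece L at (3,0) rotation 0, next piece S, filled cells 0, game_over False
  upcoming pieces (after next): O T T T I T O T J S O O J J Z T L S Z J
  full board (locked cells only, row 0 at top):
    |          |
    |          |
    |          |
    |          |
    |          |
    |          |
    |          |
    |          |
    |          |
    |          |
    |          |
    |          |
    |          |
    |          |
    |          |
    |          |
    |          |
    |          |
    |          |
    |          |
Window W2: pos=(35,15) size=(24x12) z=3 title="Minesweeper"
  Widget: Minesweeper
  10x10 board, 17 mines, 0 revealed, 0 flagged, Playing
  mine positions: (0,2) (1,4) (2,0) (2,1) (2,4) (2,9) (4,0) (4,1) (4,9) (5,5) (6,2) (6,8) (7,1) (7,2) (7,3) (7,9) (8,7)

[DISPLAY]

                                            
                  ┏━━━━━━━━━━━━━━━━━━━━┓    
                  ┃ Tetris             ┃    
    ┏━━━━━━━━━━━━━┠────────────────────┨    
    ┃ MapNavigator┃          │Next:    ┃    
    ┠─────────────┃          │ ░░      ┃    
    ┃.....^^......┃          │░░       ┃    
    ┃....^^.......┃          │         ┃    
    ┃.............┃    ┏━━━━━━━━━━━━━━━━━━━━
    ┃.♣♣♣♣♣.......┃    ┃ Minesweeper        
    ┃.........@...┃    ┠────────────────────
    ┃.............┃    ┃■■■■■■■■■■          
    ┃.............┗━━━━┃■■■■■■■■■■          
    ┃..................┃■■■■■■■■■■          
    ┃..................┃■■■■■■■■■■          
    ┗━━━━━━━━━━━━━━━━━━┃■■■■■■■■■■          
                       ┃■■■■■■■■■■          
                       ┃■■■■■■■■■■          
                       ┃■■■■■■■■■■          
                       ┗━━━━━━━━━━━━━━━━━━━━
                                            
                                            
                                            


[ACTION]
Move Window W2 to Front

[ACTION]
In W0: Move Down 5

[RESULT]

                                            
                  ┏━━━━━━━━━━━━━━━━━━━━┓    
                  ┃ Tetris             ┃    
    ┏━━━━━━━━━━━━━┠────────────────────┨    
    ┃ MapNavigator┃          │Next:    ┃    
    ┠─────────────┃          │ ░░      ┃    
    ┃.............┃          │░░       ┃    
    ┃.............┃          │         ┃    
    ┃.............┃    ┏━━━━━━━━━━━━━━━━━━━━
    ┃.............┃    ┃ Minesweeper        
    ┃.........@...┃    ┠────────────────────
    ┃........♣....┃    ┃■■■■■■■■■■          
    ┃.............┗━━━━┃■■■■■■■■■■          
    ┃........♣♣....~...┃■■■■■■■■■■          
    ┃.......♣♣......~..┃■■■■■■■■■■          
    ┗━━━━━━━━━━━━━━━━━━┃■■■■■■■■■■          
                       ┃■■■■■■■■■■          
                       ┃■■■■■■■■■■          
                       ┃■■■■■■■■■■          
                       ┗━━━━━━━━━━━━━━━━━━━━
                                            
                                            
                                            


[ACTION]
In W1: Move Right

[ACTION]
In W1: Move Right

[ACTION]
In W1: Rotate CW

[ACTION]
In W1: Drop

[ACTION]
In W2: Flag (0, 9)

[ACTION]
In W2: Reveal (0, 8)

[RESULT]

                                            
                  ┏━━━━━━━━━━━━━━━━━━━━┓    
                  ┃ Tetris             ┃    
    ┏━━━━━━━━━━━━━┠────────────────────┨    
    ┃ MapNavigator┃          │Next:    ┃    
    ┠─────────────┃          │ ░░      ┃    
    ┃.............┃          │░░       ┃    
    ┃.............┃          │         ┃    
    ┃.............┃    ┏━━━━━━━━━━━━━━━━━━━━
    ┃.............┃    ┃ Minesweeper        
    ┃.........@...┃    ┠────────────────────
    ┃........♣....┃    ┃■■■■■1              
    ┃.............┗━━━━┃■■■■■2  11          
    ┃........♣♣....~...┃■■■■■2  1■          
    ┃.......♣♣......~..┃■■■■■1  2■          
    ┗━━━━━━━━━━━━━━━━━━┃■■■■■11 1■          
                       ┃■■■■■■112■          
                       ┃■■■■■■■■■■          
                       ┃■■■■■■■■■■          
                       ┗━━━━━━━━━━━━━━━━━━━━
                                            
                                            
                                            


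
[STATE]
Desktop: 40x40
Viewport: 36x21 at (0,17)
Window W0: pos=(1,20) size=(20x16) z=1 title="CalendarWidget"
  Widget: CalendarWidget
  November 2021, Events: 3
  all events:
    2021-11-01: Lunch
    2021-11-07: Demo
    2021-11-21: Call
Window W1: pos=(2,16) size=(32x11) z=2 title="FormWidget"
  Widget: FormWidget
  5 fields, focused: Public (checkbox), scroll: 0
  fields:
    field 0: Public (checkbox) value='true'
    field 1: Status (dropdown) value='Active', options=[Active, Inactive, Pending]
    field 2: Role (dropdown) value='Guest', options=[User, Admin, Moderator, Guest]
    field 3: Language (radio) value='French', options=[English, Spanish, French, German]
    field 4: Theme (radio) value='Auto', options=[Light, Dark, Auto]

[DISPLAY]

  ┃ FormWidget                   ┃  
  ┠──────────────────────────────┨  
  ┃> Public:     [x]             ┃  
 ┏┃  Status:     [Active       ▼]┃  
 ┃┃  Role:       [Guest        ▼]┃  
 ┠┃  Language:   ( ) English  ( )┃  
 ┃┃  Theme:      ( ) Light  ( ) D┃  
 ┃┃                              ┃  
 ┃┃                              ┃  
 ┃┗━━━━━━━━━━━━━━━━━━━━━━━━━━━━━━┛  
 ┃15 16 17 18 19 20 ┃               
 ┃22 23 24 25 26 27 ┃               
 ┃29 30             ┃               
 ┃                  ┃               
 ┃                  ┃               
 ┃                  ┃               
 ┃                  ┃               
 ┃                  ┃               
 ┗━━━━━━━━━━━━━━━━━━┛               
                                    
                                    


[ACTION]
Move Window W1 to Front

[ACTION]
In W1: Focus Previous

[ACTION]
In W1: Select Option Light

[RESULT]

  ┃ FormWidget                   ┃  
  ┠──────────────────────────────┨  
  ┃  Public:     [x]             ┃  
 ┏┃  Status:     [Active       ▼]┃  
 ┃┃  Role:       [Guest        ▼]┃  
 ┠┃  Language:   ( ) English  ( )┃  
 ┃┃> Theme:      (●) Light  ( ) D┃  
 ┃┃                              ┃  
 ┃┃                              ┃  
 ┃┗━━━━━━━━━━━━━━━━━━━━━━━━━━━━━━┛  
 ┃15 16 17 18 19 20 ┃               
 ┃22 23 24 25 26 27 ┃               
 ┃29 30             ┃               
 ┃                  ┃               
 ┃                  ┃               
 ┃                  ┃               
 ┃                  ┃               
 ┃                  ┃               
 ┗━━━━━━━━━━━━━━━━━━┛               
                                    
                                    


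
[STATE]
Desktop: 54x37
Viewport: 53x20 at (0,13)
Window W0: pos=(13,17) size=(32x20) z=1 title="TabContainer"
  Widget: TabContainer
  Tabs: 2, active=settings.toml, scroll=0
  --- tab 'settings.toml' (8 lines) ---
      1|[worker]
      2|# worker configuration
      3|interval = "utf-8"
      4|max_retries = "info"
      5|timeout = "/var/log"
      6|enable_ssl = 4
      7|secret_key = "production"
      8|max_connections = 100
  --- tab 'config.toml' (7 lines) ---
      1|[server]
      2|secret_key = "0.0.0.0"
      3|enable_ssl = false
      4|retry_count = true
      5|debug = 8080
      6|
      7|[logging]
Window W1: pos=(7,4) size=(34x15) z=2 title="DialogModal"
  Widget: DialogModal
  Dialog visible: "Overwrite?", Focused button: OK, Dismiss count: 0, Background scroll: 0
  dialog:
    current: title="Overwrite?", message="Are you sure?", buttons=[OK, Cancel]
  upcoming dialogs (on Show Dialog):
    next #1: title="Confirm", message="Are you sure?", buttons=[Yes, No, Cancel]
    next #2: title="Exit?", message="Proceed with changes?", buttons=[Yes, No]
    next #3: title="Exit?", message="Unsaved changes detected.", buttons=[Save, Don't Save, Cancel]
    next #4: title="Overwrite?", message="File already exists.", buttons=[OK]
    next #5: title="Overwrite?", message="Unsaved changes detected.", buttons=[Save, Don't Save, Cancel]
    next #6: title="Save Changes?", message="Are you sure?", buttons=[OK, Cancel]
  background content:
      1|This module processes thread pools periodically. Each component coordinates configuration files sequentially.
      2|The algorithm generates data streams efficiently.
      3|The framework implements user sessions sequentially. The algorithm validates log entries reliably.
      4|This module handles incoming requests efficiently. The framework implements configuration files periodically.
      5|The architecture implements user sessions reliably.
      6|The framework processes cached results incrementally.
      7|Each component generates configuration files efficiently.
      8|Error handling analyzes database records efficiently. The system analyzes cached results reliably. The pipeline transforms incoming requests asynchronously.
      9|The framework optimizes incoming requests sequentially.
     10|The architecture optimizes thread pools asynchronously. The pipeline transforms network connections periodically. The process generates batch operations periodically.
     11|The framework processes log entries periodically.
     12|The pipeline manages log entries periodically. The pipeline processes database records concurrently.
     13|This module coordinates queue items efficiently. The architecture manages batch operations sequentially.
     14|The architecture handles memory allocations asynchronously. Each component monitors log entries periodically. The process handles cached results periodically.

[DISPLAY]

       ┃Each co│ [OK]  Cancel  │ configu┃            
       ┃Error h└───────────────┘database┃            
       ┃The framework optimizes incoming┃            
       ┃The architecture optimizes threa┃            
       ┃The framework processes log entr┃━━━┓        
       ┗━━━━━━━━━━━━━━━━━━━━━━━━━━━━━━━━┛   ┃        
             ┠──────────────────────────────┨        
             ┃[settings.toml]│ config.toml  ┃        
             ┃──────────────────────────────┃        
             ┃[worker]                      ┃        
             ┃# worker configuration        ┃        
             ┃interval = "utf-8"            ┃        
             ┃max_retries = "info"          ┃        
             ┃timeout = "/var/log"          ┃        
             ┃enable_ssl = 4                ┃        
             ┃secret_key = "production"     ┃        
             ┃max_connections = 100         ┃        
             ┃                              ┃        
             ┃                              ┃        
             ┃                              ┃        


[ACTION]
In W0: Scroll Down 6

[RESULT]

       ┃Each co│ [OK]  Cancel  │ configu┃            
       ┃Error h└───────────────┘database┃            
       ┃The framework optimizes incoming┃            
       ┃The architecture optimizes threa┃            
       ┃The framework processes log entr┃━━━┓        
       ┗━━━━━━━━━━━━━━━━━━━━━━━━━━━━━━━━┛   ┃        
             ┠──────────────────────────────┨        
             ┃[settings.toml]│ config.toml  ┃        
             ┃──────────────────────────────┃        
             ┃secret_key = "production"     ┃        
             ┃max_connections = 100         ┃        
             ┃                              ┃        
             ┃                              ┃        
             ┃                              ┃        
             ┃                              ┃        
             ┃                              ┃        
             ┃                              ┃        
             ┃                              ┃        
             ┃                              ┃        
             ┃                              ┃        


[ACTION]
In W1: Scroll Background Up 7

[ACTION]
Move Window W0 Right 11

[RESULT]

       ┃Each co│ [OK]  Cancel  │ configu┃            
       ┃Error h└───────────────┘database┃            
       ┃The framework optimizes incoming┃            
       ┃The architecture optimizes threa┃            
       ┃The framework processes log entr┃━━━━━━━━━━━━
       ┗━━━━━━━━━━━━━━━━━━━━━━━━━━━━━━━━┛            
                      ┠──────────────────────────────
                      ┃[settings.toml]│ config.toml  
                      ┃──────────────────────────────
                      ┃secret_key = "production"     
                      ┃max_connections = 100         
                      ┃                              
                      ┃                              
                      ┃                              
                      ┃                              
                      ┃                              
                      ┃                              
                      ┃                              
                      ┃                              
                      ┃                              


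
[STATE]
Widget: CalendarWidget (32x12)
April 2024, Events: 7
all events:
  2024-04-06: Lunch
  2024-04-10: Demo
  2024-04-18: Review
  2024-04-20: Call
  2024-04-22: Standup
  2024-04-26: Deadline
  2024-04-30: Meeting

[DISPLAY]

           April 2024           
Mo Tu We Th Fr Sa Su            
 1  2  3  4  5  6*  7           
 8  9 10* 11 12 13 14           
15 16 17 18* 19 20* 21          
22* 23 24 25 26* 27 28          
29 30*                          
                                
                                
                                
                                
                                


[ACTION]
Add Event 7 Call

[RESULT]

           April 2024           
Mo Tu We Th Fr Sa Su            
 1  2  3  4  5  6*  7*          
 8  9 10* 11 12 13 14           
15 16 17 18* 19 20* 21          
22* 23 24 25 26* 27 28          
29 30*                          
                                
                                
                                
                                
                                


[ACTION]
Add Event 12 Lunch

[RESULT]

           April 2024           
Mo Tu We Th Fr Sa Su            
 1  2  3  4  5  6*  7*          
 8  9 10* 11 12* 13 14          
15 16 17 18* 19 20* 21          
22* 23 24 25 26* 27 28          
29 30*                          
                                
                                
                                
                                
                                


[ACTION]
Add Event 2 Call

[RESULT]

           April 2024           
Mo Tu We Th Fr Sa Su            
 1  2*  3  4  5  6*  7*         
 8  9 10* 11 12* 13 14          
15 16 17 18* 19 20* 21          
22* 23 24 25 26* 27 28          
29 30*                          
                                
                                
                                
                                
                                


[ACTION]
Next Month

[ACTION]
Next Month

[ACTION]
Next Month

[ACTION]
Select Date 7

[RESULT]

           July 2024            
Mo Tu We Th Fr Sa Su            
 1  2  3  4  5  6 [ 7]          
 8  9 10 11 12 13 14            
15 16 17 18 19 20 21            
22 23 24 25 26 27 28            
29 30 31                        
                                
                                
                                
                                
                                


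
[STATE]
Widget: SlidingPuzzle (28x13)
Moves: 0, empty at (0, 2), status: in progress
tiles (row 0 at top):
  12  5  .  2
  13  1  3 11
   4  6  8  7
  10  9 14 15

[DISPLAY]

┌────┬────┬────┬────┐       
│ 12 │  5 │    │  2 │       
├────┼────┼────┼────┤       
│ 13 │  1 │  3 │ 11 │       
├────┼────┼────┼────┤       
│  4 │  6 │  8 │  7 │       
├────┼────┼────┼────┤       
│ 10 │  9 │ 14 │ 15 │       
└────┴────┴────┴────┘       
Moves: 0                    
                            
                            
                            


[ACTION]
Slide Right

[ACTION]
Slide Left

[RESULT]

┌────┬────┬────┬────┐       
│ 12 │  5 │    │  2 │       
├────┼────┼────┼────┤       
│ 13 │  1 │  3 │ 11 │       
├────┼────┼────┼────┤       
│  4 │  6 │  8 │  7 │       
├────┼────┼────┼────┤       
│ 10 │  9 │ 14 │ 15 │       
└────┴────┴────┴────┘       
Moves: 2                    
                            
                            
                            


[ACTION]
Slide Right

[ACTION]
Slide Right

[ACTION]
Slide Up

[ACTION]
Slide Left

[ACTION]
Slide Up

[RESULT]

┌────┬────┬────┬────┐       
│ 13 │ 12 │  5 │  2 │       
├────┼────┼────┼────┤       
│  1 │  6 │  3 │ 11 │       
├────┼────┼────┼────┤       
│  4 │    │  8 │  7 │       
├────┼────┼────┼────┤       
│ 10 │  9 │ 14 │ 15 │       
└────┴────┴────┴────┘       
Moves: 7                    
                            
                            
                            


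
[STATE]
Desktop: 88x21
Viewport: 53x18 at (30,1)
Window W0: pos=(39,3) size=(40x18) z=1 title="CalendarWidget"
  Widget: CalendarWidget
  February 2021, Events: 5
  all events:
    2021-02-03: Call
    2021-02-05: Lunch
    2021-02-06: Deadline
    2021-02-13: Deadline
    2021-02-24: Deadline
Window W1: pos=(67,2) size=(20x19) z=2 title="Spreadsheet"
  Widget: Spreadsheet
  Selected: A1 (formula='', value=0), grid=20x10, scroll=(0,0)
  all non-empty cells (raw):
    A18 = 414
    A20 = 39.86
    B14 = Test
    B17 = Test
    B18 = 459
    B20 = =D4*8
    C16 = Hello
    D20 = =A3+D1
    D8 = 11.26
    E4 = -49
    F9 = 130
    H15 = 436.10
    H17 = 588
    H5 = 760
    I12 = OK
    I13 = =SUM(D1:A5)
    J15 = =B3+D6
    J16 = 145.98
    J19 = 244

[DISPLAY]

                                                     
                                     ┏━━━━━━━━━━━━━━━
         ┏━━━━━━━━━━━━━━━━━━━━━━━━━━━┃ Spreadsheet   
         ┃ CalendarWidget            ┠───────────────
         ┠───────────────────────────┃A1:            
         ┃            February 2021  ┃       A       
         ┃Mo Tu We Th Fr Sa Su       ┃---------------
         ┃ 1  2  3*  4  5*  6*  7    ┃  1      [0]   
         ┃ 8  9 10 11 12 13* 14      ┃  2        0   
         ┃15 16 17 18 19 20 21       ┃  3        0   
         ┃22 23 24* 25 26 27 28      ┃  4        0   
         ┃                           ┃  5        0   
         ┃                           ┃  6        0   
         ┃                           ┃  7        0   
         ┃                           ┃  8        0   
         ┃                           ┃  9        0   
         ┃                           ┃ 10        0   
         ┃                           ┃ 11        0   


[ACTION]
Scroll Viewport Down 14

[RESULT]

         ┏━━━━━━━━━━━━━━━━━━━━━━━━━━━┃ Spreadsheet   
         ┃ CalendarWidget            ┠───────────────
         ┠───────────────────────────┃A1:            
         ┃            February 2021  ┃       A       
         ┃Mo Tu We Th Fr Sa Su       ┃---------------
         ┃ 1  2  3*  4  5*  6*  7    ┃  1      [0]   
         ┃ 8  9 10 11 12 13* 14      ┃  2        0   
         ┃15 16 17 18 19 20 21       ┃  3        0   
         ┃22 23 24* 25 26 27 28      ┃  4        0   
         ┃                           ┃  5        0   
         ┃                           ┃  6        0   
         ┃                           ┃  7        0   
         ┃                           ┃  8        0   
         ┃                           ┃  9        0   
         ┃                           ┃ 10        0   
         ┃                           ┃ 11        0   
         ┃                           ┃ 12        0   
         ┗━━━━━━━━━━━━━━━━━━━━━━━━━━━┗━━━━━━━━━━━━━━━


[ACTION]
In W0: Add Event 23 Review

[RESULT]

         ┏━━━━━━━━━━━━━━━━━━━━━━━━━━━┃ Spreadsheet   
         ┃ CalendarWidget            ┠───────────────
         ┠───────────────────────────┃A1:            
         ┃            February 2021  ┃       A       
         ┃Mo Tu We Th Fr Sa Su       ┃---------------
         ┃ 1  2  3*  4  5*  6*  7    ┃  1      [0]   
         ┃ 8  9 10 11 12 13* 14      ┃  2        0   
         ┃15 16 17 18 19 20 21       ┃  3        0   
         ┃22 23* 24* 25 26 27 28     ┃  4        0   
         ┃                           ┃  5        0   
         ┃                           ┃  6        0   
         ┃                           ┃  7        0   
         ┃                           ┃  8        0   
         ┃                           ┃  9        0   
         ┃                           ┃ 10        0   
         ┃                           ┃ 11        0   
         ┃                           ┃ 12        0   
         ┗━━━━━━━━━━━━━━━━━━━━━━━━━━━┗━━━━━━━━━━━━━━━


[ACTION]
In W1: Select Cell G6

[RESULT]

         ┏━━━━━━━━━━━━━━━━━━━━━━━━━━━┃ Spreadsheet   
         ┃ CalendarWidget            ┠───────────────
         ┠───────────────────────────┃G6:            
         ┃            February 2021  ┃       A       
         ┃Mo Tu We Th Fr Sa Su       ┃---------------
         ┃ 1  2  3*  4  5*  6*  7    ┃  1        0   
         ┃ 8  9 10 11 12 13* 14      ┃  2        0   
         ┃15 16 17 18 19 20 21       ┃  3        0   
         ┃22 23* 24* 25 26 27 28     ┃  4        0   
         ┃                           ┃  5        0   
         ┃                           ┃  6        0   
         ┃                           ┃  7        0   
         ┃                           ┃  8        0   
         ┃                           ┃  9        0   
         ┃                           ┃ 10        0   
         ┃                           ┃ 11        0   
         ┃                           ┃ 12        0   
         ┗━━━━━━━━━━━━━━━━━━━━━━━━━━━┗━━━━━━━━━━━━━━━


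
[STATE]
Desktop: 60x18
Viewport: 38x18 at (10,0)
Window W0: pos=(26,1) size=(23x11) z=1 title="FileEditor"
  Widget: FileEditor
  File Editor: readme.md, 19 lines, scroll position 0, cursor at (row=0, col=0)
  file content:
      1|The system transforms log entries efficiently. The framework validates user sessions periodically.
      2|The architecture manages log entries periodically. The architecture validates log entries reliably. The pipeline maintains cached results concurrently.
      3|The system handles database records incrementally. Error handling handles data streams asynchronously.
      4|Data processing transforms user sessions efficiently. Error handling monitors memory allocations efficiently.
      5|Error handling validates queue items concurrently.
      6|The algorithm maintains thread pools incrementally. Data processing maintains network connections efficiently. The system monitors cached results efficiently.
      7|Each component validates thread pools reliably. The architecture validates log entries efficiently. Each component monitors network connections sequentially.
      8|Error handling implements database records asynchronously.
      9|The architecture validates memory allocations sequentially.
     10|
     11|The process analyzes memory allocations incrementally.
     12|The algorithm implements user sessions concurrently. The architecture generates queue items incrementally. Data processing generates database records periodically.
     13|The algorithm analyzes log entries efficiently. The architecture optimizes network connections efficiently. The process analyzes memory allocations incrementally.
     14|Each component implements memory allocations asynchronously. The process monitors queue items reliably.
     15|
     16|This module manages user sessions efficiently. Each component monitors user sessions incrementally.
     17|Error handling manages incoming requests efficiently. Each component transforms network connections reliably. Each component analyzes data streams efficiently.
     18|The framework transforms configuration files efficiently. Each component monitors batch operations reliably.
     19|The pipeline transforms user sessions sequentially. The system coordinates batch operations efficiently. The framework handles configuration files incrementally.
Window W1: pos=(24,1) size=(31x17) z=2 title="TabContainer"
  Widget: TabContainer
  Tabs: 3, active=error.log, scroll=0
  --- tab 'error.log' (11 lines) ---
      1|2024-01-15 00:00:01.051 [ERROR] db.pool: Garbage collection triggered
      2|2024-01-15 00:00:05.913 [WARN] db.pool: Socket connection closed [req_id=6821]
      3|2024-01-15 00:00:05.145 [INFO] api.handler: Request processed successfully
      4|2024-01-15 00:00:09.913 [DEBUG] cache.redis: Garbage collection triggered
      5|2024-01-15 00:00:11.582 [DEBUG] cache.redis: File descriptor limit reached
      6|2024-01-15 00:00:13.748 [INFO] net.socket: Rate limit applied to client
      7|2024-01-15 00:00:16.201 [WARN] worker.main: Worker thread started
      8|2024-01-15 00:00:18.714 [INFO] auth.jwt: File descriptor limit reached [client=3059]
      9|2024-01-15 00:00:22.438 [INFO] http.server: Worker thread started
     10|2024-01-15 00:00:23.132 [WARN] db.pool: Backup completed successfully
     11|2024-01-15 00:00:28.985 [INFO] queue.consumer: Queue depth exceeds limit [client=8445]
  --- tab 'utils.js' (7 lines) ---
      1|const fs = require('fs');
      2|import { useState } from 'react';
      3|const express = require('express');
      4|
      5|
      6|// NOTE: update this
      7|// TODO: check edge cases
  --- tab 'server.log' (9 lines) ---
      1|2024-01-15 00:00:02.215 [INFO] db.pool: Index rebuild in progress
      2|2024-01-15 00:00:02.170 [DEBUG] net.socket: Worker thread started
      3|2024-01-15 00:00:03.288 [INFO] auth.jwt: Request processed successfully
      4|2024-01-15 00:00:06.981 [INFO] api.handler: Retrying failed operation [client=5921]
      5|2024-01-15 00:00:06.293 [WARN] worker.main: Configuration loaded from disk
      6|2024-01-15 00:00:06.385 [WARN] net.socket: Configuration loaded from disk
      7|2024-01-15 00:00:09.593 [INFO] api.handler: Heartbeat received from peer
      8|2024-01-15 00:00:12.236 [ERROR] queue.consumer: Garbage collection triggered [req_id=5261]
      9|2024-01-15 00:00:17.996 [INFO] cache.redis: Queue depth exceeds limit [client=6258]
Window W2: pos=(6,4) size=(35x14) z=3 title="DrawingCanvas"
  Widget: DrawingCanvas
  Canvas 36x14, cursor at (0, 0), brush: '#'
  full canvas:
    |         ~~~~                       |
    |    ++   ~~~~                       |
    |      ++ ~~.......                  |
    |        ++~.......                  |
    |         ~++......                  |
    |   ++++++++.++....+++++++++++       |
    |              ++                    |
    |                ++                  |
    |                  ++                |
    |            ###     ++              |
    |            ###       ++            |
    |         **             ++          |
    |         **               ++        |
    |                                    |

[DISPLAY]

                                      
              ┏━━━━━━━━━━━━━━━━━━━━━━━
              ┃ TabContainer          
              ┠───────────────────────
━━━━━━━━━━━━━━━━━━━━━━━━━━━━━━┓ls.js │
awingCanvas                   ┃───────
──────────────────────────────┨:01.051
      ~~~~                    ┃:05.913
 ++   ~~~~                    ┃:05.145
   ++ ~~.......               ┃:09.913
     ++~.......               ┃:11.582
      ~++......               ┃:13.748
++++++++.++....+++++++++++    ┃:16.201
           ++                 ┃:18.714
             ++               ┃:22.438
               ++             ┃:23.132
         ###     ++           ┃:28.985
━━━━━━━━━━━━━━━━━━━━━━━━━━━━━━┛━━━━━━━


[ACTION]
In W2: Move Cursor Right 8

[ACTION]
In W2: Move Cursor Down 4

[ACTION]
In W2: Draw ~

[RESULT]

                                      
              ┏━━━━━━━━━━━━━━━━━━━━━━━
              ┃ TabContainer          
              ┠───────────────────────
━━━━━━━━━━━━━━━━━━━━━━━━━━━━━━┓ls.js │
awingCanvas                   ┃───────
──────────────────────────────┨:01.051
      ~~~~                    ┃:05.913
 ++   ~~~~                    ┃:05.145
   ++ ~~.......               ┃:09.913
     ++~.......               ┃:11.582
     ~~++......               ┃:13.748
++++++++.++....+++++++++++    ┃:16.201
           ++                 ┃:18.714
             ++               ┃:22.438
               ++             ┃:23.132
         ###     ++           ┃:28.985
━━━━━━━━━━━━━━━━━━━━━━━━━━━━━━┛━━━━━━━


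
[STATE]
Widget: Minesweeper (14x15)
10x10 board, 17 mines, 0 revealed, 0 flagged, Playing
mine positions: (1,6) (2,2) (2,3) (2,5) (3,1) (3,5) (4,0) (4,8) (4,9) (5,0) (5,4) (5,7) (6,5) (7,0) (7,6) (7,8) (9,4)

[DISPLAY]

■■■■■■■■■■    
■■■■■■■■■■    
■■■■■■■■■■    
■■■■■■■■■■    
■■■■■■■■■■    
■■■■■■■■■■    
■■■■■■■■■■    
■■■■■■■■■■    
■■■■■■■■■■    
■■■■■■■■■■    
              
              
              
              
              


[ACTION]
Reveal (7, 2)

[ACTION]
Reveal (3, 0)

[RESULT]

■■■■■■■■■■    
■■■■■■■■■■    
■■■■■■■■■■    
2■■■■■■■■■    
■311■■■■■■    
■2 1■■■■■■    
■2 12■■■■■    
■1  1■■■■■    
11 11■■■■■    
   1■■■■■■    
              
              
              
              
              


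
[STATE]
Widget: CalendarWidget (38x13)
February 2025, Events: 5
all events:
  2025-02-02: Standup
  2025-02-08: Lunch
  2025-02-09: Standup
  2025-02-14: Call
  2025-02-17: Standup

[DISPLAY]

            February 2025             
Mo Tu We Th Fr Sa Su                  
                1  2*                 
 3  4  5  6  7  8*  9*                
10 11 12 13 14* 15 16                 
17* 18 19 20 21 22 23                 
24 25 26 27 28                        
                                      
                                      
                                      
                                      
                                      
                                      


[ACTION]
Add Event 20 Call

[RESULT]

            February 2025             
Mo Tu We Th Fr Sa Su                  
                1  2*                 
 3  4  5  6  7  8*  9*                
10 11 12 13 14* 15 16                 
17* 18 19 20* 21 22 23                
24 25 26 27 28                        
                                      
                                      
                                      
                                      
                                      
                                      


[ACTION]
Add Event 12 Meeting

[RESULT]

            February 2025             
Mo Tu We Th Fr Sa Su                  
                1  2*                 
 3  4  5  6  7  8*  9*                
10 11 12* 13 14* 15 16                
17* 18 19 20* 21 22 23                
24 25 26 27 28                        
                                      
                                      
                                      
                                      
                                      
                                      


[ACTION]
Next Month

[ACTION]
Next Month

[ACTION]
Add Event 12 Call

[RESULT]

              April 2025              
Mo Tu We Th Fr Sa Su                  
    1  2  3  4  5  6                  
 7  8  9 10 11 12* 13                 
14 15 16 17 18 19 20                  
21 22 23 24 25 26 27                  
28 29 30                              
                                      
                                      
                                      
                                      
                                      
                                      
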